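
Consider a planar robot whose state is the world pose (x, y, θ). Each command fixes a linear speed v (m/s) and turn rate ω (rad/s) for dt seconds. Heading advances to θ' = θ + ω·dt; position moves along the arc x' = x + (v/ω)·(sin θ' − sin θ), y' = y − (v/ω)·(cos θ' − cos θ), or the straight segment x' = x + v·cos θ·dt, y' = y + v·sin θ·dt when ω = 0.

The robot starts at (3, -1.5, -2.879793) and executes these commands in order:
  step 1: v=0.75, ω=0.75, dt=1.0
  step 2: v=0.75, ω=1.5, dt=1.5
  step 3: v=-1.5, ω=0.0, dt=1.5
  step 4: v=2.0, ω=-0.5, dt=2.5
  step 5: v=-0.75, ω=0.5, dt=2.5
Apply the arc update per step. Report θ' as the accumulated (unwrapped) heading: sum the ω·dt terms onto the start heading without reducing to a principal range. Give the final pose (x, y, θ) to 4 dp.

(3.2217, -4.3818, 0.1202)

step 1: θ'=-2.1298 (R=1.0000) → pose (2.4110, -1.9356, -2.1298)
step 2: θ'=0.1202 (R=0.5000) → pose (2.8949, -2.6971, 0.1202)
step 3: θ'=0.1202 (straight) → pose (0.6611, -2.9670, 0.1202)
step 4: θ'=-1.1298 (R=-4.0000) → pose (4.7581, -5.2307, -1.1298)
step 5: θ'=0.1202 (R=-1.5000) → pose (3.2217, -4.3818, 0.1202)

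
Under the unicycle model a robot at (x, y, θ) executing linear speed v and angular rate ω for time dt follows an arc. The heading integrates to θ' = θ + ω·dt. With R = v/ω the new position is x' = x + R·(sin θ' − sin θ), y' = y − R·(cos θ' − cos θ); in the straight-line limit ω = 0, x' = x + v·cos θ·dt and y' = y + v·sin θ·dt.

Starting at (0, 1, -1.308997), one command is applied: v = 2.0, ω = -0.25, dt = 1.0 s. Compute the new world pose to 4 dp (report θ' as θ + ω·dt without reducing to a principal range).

θ' = -1.3090 + -0.25·1.0 = -1.5590
R = v/ω = 2.0/-0.25 = -8.0000
x' = 0 + -8.0000·(sin -1.5590 − sin -1.3090) = 0.2720
y' = 1 − -8.0000·(cos -1.5590 − cos -1.3090) = -0.9762

(0.2720, -0.9762, -1.5590)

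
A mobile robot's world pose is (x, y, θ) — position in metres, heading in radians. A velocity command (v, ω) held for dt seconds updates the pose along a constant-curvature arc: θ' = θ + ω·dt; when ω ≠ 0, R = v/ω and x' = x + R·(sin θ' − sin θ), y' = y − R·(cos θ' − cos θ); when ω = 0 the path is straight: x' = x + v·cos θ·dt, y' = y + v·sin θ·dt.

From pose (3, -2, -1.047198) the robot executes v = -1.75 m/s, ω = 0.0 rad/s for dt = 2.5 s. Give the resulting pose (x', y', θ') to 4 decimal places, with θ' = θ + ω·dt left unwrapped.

θ' = -1.0472 + 0.0·2.5 = -1.0472
ω = 0 → straight: x' = 3 + -1.75·cos(-1.0472)·2.5 = 0.8125
y' = -2 + -1.75·sin(-1.0472)·2.5 = 1.7889

(0.8125, 1.7889, -1.0472)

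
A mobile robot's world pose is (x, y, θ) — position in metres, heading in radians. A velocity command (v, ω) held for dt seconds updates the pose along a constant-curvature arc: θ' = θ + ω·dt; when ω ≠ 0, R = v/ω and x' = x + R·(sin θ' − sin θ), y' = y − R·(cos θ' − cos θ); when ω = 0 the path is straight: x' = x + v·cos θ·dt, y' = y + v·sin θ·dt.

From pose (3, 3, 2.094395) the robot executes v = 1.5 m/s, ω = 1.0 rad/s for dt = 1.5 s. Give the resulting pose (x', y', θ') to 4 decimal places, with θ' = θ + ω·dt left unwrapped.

(1.0447, 3.5988, 3.5944)

θ' = 2.0944 + 1.0·1.5 = 3.5944
R = v/ω = 1.5/1.0 = 1.5000
x' = 3 + 1.5000·(sin 3.5944 − sin 2.0944) = 1.0447
y' = 3 − 1.5000·(cos 3.5944 − cos 2.0944) = 3.5988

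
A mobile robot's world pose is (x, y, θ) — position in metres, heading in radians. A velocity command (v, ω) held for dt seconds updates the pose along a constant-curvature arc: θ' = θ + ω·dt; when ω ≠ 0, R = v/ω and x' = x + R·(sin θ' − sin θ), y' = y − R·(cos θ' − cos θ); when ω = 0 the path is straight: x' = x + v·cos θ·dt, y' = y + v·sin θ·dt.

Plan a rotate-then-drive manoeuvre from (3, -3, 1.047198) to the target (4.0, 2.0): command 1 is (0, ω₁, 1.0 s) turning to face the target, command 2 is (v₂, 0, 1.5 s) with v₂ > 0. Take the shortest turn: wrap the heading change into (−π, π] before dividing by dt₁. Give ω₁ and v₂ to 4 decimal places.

ω₁ = 0.3262, v₂ = 3.3993

heading to target = atan2(2−-3, 4−3) = 1.3734
Δθ = wrap(1.3734 − 1.0472) = 0.3262; ω₁ = Δθ/dt₁ = 0.3262
distance = √((4−3)² + (2−-3)²) = 5.0990; v₂ = distance/dt₂ = 3.3993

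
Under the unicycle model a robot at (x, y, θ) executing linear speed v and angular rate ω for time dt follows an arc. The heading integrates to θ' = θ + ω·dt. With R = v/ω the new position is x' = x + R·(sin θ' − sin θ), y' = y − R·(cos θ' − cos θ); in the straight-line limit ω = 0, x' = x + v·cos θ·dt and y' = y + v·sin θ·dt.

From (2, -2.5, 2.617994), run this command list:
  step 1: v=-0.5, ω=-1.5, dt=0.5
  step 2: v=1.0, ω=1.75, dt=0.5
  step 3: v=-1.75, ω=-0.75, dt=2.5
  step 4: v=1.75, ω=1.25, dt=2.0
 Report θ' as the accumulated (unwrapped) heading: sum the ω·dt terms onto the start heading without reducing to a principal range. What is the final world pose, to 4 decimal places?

(1.3197, -3.7212, 3.3680)

step 1: θ'=1.8680 (R=0.3333) → pose (2.1521, -2.6911, 1.8680)
step 2: θ'=2.7430 (R=0.5714) → pose (1.8275, -2.3318, 2.7430)
step 3: θ'=0.8680 (R=2.3333) → pose (2.7022, -5.9904, 0.8680)
step 4: θ'=3.3680 (R=1.4000) → pose (1.3197, -3.7212, 3.3680)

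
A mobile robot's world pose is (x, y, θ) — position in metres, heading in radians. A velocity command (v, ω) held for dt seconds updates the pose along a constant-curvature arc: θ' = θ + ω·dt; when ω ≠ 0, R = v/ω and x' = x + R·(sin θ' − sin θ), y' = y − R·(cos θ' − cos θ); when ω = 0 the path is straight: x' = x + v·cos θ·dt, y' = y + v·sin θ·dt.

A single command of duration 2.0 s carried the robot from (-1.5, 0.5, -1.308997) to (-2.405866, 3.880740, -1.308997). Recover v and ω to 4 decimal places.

v = -1.7500, ω = 0.0000

Δθ = -1.308997 − -1.308997 = 0.000000
ω = Δθ/dt = 0.000000/2.0 = 0.0000
ω = 0 → v = (Δx·cos θ + Δy·sin θ)/dt = -1.7500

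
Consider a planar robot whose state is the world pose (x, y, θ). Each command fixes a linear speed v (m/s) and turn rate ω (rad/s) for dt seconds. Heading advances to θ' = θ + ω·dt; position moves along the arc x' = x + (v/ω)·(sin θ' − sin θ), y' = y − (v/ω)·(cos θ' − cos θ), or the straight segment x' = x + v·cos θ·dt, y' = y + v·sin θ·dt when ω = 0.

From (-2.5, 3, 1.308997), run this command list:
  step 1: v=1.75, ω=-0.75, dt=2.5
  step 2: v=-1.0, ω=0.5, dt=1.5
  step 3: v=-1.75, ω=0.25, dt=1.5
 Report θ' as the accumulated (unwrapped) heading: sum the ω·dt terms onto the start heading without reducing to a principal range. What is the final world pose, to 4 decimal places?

(-2.8650, 3.6964, 0.5590)

step 1: θ'=-0.5660 (R=-2.3333) → pose (1.0051, 4.3655, -0.5660)
step 2: θ'=0.1840 (R=-2.0000) → pose (-0.4333, 4.6437, 0.1840)
step 3: θ'=0.5590 (R=-7.0000) → pose (-2.8650, 3.6964, 0.5590)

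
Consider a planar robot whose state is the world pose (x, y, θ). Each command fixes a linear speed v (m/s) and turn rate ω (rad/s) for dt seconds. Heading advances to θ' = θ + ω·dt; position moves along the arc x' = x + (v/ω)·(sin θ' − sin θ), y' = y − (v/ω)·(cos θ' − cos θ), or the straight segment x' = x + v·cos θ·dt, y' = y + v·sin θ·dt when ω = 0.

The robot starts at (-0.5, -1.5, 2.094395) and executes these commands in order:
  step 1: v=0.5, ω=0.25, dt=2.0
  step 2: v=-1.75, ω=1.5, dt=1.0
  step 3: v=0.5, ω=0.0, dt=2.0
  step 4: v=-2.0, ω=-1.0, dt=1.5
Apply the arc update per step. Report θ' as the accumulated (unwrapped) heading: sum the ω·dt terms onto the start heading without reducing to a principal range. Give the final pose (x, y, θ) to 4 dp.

(2.4577, -0.7376, 2.5944)

step 1: θ'=2.5944 (R=2.0000) → pose (-1.1915, -0.7920, 2.5944)
step 2: θ'=4.0944 (R=-1.1667) → pose (0.3664, -0.4717, 4.0944)
step 3: θ'=4.0944 (straight) → pose (-0.2130, -1.2867, 4.0944)
step 4: θ'=2.5944 (R=2.0000) → pose (2.4577, -0.7376, 2.5944)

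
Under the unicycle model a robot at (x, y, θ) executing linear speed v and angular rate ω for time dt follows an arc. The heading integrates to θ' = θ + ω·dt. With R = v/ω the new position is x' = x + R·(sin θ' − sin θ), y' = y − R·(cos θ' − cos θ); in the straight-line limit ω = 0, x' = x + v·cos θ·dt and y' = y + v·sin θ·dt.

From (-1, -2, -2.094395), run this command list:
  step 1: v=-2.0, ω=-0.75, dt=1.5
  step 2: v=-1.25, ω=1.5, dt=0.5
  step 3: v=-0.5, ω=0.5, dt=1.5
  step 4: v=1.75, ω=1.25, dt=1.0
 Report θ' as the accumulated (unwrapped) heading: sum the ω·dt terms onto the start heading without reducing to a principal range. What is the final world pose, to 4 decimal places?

(3.2179, -1.3174, -0.4694)

step 1: θ'=-3.2194 (R=2.6667) → pose (1.5167, -0.6747, -3.2194)
step 2: θ'=-2.4694 (R=-0.8333) → pose (2.1004, -0.4960, -2.4694)
step 3: θ'=-1.7194 (R=-1.0000) → pose (2.4666, 0.1384, -1.7194)
step 4: θ'=-0.4694 (R=1.4000) → pose (3.2179, -1.3174, -0.4694)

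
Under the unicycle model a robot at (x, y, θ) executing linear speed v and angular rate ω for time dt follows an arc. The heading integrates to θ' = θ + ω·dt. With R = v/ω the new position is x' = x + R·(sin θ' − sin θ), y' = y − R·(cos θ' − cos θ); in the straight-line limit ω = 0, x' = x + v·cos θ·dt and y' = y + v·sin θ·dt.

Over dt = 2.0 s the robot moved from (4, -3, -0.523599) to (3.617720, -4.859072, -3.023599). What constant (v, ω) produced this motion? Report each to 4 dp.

Δθ = -3.023599 − -0.523599 = -2.500000
ω = Δθ/dt = -2.500000/2.0 = -1.2500
R = −Δy/(cos θ' − cos θ) = -1.0000
v = R·ω = -1.0000·-1.2500 = 1.2500

v = 1.2500, ω = -1.2500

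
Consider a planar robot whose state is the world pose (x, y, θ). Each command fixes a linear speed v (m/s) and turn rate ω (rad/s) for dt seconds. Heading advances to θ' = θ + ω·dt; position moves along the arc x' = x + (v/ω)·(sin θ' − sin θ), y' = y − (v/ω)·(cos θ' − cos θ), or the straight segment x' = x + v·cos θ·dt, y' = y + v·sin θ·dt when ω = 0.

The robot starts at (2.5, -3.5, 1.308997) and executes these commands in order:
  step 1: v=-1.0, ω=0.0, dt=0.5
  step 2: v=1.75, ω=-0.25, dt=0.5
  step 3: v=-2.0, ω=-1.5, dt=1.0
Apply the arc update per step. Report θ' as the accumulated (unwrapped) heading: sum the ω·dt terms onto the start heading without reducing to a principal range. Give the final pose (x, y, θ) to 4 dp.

step 1: θ'=1.3090 (straight) → pose (2.3706, -3.9830, 1.3090)
step 2: θ'=1.1840 (R=-7.0000) → pose (2.6492, -3.1541, 1.1840)
step 3: θ'=-0.3160 (R=1.3333) → pose (1.0000, -3.9185, -0.3160)

(1.0000, -3.9185, -0.3160)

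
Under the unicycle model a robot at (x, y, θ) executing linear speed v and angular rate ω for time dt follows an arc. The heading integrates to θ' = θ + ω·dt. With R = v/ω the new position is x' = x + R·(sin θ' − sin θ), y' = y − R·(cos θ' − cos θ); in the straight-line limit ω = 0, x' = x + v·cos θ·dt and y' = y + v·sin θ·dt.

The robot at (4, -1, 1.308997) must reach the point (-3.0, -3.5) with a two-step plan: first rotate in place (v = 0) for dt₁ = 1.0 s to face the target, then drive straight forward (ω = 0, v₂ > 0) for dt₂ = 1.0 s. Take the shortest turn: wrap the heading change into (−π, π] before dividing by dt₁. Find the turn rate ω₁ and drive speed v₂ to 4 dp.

ω₁ = 2.1756, v₂ = 7.4330

heading to target = atan2(-3.5−-1, -3−4) = -2.7986
Δθ = wrap(-2.7986 − 1.3090) = 2.1756; ω₁ = Δθ/dt₁ = 2.1756
distance = √((-3−4)² + (-3.5−-1)²) = 7.4330; v₂ = distance/dt₂ = 7.4330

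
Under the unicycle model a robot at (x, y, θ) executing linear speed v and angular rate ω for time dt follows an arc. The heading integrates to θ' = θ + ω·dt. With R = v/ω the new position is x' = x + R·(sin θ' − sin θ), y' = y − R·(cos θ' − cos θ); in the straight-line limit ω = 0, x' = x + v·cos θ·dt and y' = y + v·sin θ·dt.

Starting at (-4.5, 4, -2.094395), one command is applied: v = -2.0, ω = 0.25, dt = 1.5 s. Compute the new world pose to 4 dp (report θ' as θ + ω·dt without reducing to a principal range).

θ' = -2.0944 + 0.25·1.5 = -1.7194
R = v/ω = -2.0/0.25 = -8.0000
x' = -4.5 + -8.0000·(sin -1.7194 − sin -2.0944) = -3.5164
y' = 4 − -8.0000·(cos -1.7194 − cos -2.0944) = 6.8156

(-3.5164, 6.8156, -1.7194)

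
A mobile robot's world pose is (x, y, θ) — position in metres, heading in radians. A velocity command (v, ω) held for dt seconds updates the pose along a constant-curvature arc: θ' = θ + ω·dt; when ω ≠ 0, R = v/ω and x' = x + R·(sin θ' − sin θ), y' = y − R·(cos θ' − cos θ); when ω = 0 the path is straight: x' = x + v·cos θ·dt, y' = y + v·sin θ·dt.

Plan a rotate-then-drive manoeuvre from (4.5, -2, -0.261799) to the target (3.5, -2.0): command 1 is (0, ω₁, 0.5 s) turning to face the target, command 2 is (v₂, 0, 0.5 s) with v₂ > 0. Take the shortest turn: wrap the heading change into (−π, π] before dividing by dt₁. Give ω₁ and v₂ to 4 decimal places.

heading to target = atan2(-2−-2, 3.5−4.5) = 3.1416
Δθ = wrap(3.1416 − -0.2618) = -2.8798; ω₁ = Δθ/dt₁ = -5.7596
distance = √((3.5−4.5)² + (-2−-2)²) = 1.0000; v₂ = distance/dt₂ = 2.0000

ω₁ = -5.7596, v₂ = 2.0000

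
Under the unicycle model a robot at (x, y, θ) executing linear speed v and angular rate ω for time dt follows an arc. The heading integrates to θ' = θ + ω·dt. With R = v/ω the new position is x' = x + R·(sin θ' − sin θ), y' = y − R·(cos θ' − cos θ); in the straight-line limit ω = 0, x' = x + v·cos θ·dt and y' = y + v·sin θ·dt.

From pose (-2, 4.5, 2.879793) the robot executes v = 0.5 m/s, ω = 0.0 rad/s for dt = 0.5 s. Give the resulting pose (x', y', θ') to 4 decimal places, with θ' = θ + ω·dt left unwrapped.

(-2.2415, 4.5647, 2.8798)

θ' = 2.8798 + 0.0·0.5 = 2.8798
ω = 0 → straight: x' = -2 + 0.5·cos(2.8798)·0.5 = -2.2415
y' = 4.5 + 0.5·sin(2.8798)·0.5 = 4.5647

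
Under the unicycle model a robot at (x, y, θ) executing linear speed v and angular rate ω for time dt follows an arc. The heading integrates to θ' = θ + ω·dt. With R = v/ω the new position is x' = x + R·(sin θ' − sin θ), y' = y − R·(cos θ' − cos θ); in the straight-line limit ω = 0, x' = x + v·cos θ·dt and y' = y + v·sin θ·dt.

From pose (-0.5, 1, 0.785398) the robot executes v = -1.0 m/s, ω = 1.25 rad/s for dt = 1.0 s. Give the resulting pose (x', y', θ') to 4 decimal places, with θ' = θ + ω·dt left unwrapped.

(-0.6495, 0.0759, 2.0354)

θ' = 0.7854 + 1.25·1.0 = 2.0354
R = v/ω = -1.0/1.25 = -0.8000
x' = -0.5 + -0.8000·(sin 2.0354 − sin 0.7854) = -0.6495
y' = 1 − -0.8000·(cos 2.0354 − cos 0.7854) = 0.0759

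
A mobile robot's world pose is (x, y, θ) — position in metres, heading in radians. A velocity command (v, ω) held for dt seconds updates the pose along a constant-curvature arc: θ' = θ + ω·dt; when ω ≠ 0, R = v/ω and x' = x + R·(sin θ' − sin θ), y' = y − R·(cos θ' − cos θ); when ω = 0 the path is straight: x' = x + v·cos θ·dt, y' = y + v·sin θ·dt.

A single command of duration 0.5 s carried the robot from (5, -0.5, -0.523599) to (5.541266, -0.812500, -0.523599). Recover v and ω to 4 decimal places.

Δθ = -0.523599 − -0.523599 = 0.000000
ω = Δθ/dt = 0.000000/0.5 = 0.0000
ω = 0 → v = (Δx·cos θ + Δy·sin θ)/dt = 1.2500

v = 1.2500, ω = 0.0000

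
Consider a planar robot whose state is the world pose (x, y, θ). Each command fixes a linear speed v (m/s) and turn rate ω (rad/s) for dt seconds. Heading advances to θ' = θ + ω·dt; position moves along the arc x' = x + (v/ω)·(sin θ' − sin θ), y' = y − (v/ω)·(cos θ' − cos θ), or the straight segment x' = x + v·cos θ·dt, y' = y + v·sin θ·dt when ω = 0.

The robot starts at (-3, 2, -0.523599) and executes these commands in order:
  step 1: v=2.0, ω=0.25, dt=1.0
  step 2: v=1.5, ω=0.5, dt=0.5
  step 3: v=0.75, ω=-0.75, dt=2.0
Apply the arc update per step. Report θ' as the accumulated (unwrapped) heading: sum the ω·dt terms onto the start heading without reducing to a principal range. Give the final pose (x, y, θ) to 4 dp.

(0.5535, 0.1625, -1.5236)

step 1: θ'=-0.2736 (R=8.0000) → pose (-1.1616, 1.2258, -0.2736)
step 2: θ'=-0.0236 (R=3.0000) → pose (-0.4218, 1.1150, -0.0236)
step 3: θ'=-1.5236 (R=-1.0000) → pose (0.5535, 0.1625, -1.5236)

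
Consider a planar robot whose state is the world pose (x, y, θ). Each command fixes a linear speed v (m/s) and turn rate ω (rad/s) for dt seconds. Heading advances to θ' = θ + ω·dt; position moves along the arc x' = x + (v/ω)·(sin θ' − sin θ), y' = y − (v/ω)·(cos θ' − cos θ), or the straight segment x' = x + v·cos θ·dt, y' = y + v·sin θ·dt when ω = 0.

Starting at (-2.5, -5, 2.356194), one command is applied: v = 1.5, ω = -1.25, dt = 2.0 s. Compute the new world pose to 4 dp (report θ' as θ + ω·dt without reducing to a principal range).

θ' = 2.3562 + -1.25·2.0 = -0.1438
R = v/ω = 1.5/-1.25 = -1.2000
x' = -2.5 + -1.2000·(sin -0.1438 − sin 2.3562) = -1.4795
y' = -5 − -1.2000·(cos -0.1438 − cos 2.3562) = -2.9639

(-1.4795, -2.9639, -0.1438)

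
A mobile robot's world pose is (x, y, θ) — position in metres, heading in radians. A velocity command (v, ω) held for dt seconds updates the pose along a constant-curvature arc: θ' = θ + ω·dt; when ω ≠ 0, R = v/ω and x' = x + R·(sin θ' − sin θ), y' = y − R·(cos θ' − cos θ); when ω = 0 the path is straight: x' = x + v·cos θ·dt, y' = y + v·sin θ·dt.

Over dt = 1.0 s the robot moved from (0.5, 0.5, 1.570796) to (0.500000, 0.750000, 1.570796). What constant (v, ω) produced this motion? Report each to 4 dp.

Δθ = 1.570796 − 1.570796 = 0.000000
ω = Δθ/dt = 0.000000/1.0 = 0.0000
ω = 0 → v = (Δx·cos θ + Δy·sin θ)/dt = 0.2500

v = 0.2500, ω = 0.0000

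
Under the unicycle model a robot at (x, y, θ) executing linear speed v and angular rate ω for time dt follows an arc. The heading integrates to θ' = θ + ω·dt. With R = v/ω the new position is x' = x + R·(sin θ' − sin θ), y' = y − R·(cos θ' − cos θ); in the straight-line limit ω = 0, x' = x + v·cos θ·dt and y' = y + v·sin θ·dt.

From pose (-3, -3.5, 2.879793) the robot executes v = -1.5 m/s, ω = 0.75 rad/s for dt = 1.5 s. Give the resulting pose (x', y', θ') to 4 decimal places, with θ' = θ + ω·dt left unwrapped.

θ' = 2.8798 + 0.75·1.5 = 4.0048
R = v/ω = -1.5/0.75 = -2.0000
x' = -3 + -2.0000·(sin 4.0048 − sin 2.8798) = -0.9625
y' = -3.5 − -2.0000·(cos 4.0048 − cos 2.8798) = -2.8682

(-0.9625, -2.8682, 4.0048)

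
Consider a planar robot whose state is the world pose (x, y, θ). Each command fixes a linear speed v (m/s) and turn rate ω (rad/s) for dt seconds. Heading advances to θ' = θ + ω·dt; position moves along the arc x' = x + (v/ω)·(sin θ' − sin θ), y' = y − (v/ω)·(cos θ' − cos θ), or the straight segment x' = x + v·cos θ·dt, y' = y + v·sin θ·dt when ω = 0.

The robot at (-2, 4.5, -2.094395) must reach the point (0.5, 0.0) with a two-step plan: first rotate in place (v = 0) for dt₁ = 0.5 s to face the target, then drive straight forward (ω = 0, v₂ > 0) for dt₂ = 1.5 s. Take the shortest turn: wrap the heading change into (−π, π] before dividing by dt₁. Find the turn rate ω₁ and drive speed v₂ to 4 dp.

heading to target = atan2(0−4.5, 0.5−-2) = -1.0637
Δθ = wrap(-1.0637 − -2.0944) = 1.0307; ω₁ = Δθ/dt₁ = 2.0614
distance = √((0.5−-2)² + (0−4.5)²) = 5.1478; v₂ = distance/dt₂ = 3.4319

ω₁ = 2.0614, v₂ = 3.4319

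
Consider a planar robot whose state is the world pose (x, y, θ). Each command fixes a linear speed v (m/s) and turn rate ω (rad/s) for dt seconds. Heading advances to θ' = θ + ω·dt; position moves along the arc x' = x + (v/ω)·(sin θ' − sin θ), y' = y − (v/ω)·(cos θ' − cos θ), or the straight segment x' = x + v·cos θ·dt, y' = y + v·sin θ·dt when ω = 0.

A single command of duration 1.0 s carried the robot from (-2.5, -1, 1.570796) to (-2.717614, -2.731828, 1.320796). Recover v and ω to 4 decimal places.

v = -1.7500, ω = -0.2500

Δθ = 1.320796 − 1.570796 = -0.250000
ω = Δθ/dt = -0.250000/1.0 = -0.2500
R = −Δy/(cos θ' − cos θ) = 7.0000
v = R·ω = 7.0000·-0.2500 = -1.7500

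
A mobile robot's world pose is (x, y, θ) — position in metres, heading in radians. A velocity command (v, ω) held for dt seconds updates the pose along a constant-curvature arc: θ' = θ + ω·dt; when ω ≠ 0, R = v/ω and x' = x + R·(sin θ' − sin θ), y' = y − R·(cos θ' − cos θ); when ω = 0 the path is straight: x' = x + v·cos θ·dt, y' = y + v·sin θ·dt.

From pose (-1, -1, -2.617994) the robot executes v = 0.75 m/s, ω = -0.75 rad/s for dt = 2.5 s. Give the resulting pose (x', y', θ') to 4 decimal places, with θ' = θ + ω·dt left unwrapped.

θ' = -2.6180 + -0.75·2.5 = -4.4930
R = v/ω = 0.75/-0.75 = -1.0000
x' = -1 + -1.0000·(sin -4.4930 − sin -2.6180) = -2.4760
y' = -1 − -1.0000·(cos -4.4930 − cos -2.6180) = -0.3516

(-2.4760, -0.3516, -4.4930)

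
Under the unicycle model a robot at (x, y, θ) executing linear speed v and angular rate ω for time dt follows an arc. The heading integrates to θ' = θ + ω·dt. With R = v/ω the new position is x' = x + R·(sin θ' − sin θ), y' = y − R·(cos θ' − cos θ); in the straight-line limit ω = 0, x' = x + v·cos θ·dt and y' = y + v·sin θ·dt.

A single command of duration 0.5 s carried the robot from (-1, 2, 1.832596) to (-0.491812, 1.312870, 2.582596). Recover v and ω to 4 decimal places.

v = -1.7500, ω = 1.5000

Δθ = 2.582596 − 1.832596 = 0.750000
ω = Δθ/dt = 0.750000/0.5 = 1.5000
R = −Δy/(cos θ' − cos θ) = -1.1667
v = R·ω = -1.1667·1.5000 = -1.7500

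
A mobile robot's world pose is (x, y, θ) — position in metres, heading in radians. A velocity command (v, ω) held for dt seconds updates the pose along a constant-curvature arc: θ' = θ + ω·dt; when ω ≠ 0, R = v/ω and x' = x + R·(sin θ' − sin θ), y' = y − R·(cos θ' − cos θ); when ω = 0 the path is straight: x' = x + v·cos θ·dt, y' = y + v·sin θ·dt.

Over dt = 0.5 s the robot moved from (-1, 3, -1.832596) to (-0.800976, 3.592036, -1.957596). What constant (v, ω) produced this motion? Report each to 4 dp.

v = -1.2500, ω = -0.2500

Δθ = -1.957596 − -1.832596 = -0.125000
ω = Δθ/dt = -0.125000/0.5 = -0.2500
R = −Δy/(cos θ' − cos θ) = 5.0000
v = R·ω = 5.0000·-0.2500 = -1.2500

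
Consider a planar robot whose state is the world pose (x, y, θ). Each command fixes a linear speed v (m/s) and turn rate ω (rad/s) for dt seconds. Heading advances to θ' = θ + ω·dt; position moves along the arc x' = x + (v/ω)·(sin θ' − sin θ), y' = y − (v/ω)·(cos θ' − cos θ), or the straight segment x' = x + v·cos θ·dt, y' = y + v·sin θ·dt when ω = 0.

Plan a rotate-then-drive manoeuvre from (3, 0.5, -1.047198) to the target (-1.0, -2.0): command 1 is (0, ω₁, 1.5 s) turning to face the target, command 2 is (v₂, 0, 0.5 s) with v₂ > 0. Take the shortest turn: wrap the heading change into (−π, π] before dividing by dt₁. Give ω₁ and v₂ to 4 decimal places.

heading to target = atan2(-2−0.5, -1−3) = -2.5830
Δθ = wrap(-2.5830 − -1.0472) = -1.5358; ω₁ = Δθ/dt₁ = -1.0239
distance = √((-1−3)² + (-2−0.5)²) = 4.7170; v₂ = distance/dt₂ = 9.4340

ω₁ = -1.0239, v₂ = 9.4340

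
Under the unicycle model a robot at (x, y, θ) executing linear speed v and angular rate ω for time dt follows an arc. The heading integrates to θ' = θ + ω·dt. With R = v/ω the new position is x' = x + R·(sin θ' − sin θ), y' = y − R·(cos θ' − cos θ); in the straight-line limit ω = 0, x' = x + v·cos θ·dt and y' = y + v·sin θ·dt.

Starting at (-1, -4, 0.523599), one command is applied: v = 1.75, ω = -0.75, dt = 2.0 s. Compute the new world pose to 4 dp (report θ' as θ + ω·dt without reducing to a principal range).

(2.0998, -4.7140, -0.9764)

θ' = 0.5236 + -0.75·2.0 = -0.9764
R = v/ω = 1.75/-0.75 = -2.3333
x' = -1 + -2.3333·(sin -0.9764 − sin 0.5236) = 2.0998
y' = -4 − -2.3333·(cos -0.9764 − cos 0.5236) = -4.7140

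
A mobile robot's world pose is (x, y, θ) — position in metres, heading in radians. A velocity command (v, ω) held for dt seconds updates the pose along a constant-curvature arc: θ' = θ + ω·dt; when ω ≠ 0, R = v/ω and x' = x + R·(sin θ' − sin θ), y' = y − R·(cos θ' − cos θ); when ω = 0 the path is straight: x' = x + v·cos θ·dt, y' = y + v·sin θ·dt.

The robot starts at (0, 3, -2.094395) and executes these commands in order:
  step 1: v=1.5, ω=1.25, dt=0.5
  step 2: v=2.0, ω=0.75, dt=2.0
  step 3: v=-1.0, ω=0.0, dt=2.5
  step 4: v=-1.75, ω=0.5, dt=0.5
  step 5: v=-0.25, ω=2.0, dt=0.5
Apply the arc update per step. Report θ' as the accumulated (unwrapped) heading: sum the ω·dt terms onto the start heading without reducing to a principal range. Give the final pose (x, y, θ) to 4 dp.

step 1: θ'=-1.4694 (R=1.2000) → pose (-0.1546, 2.2785, -1.4694)
step 2: θ'=0.0306 (R=2.6667) → pose (2.5800, -0.1170, 0.0306)
step 3: θ'=0.0306 (straight) → pose (0.0811, -0.1935, 0.0306)
step 4: θ'=0.2806 (R=-3.5000) → pose (-0.7810, -0.3287, 0.2806)
step 5: θ'=1.2806 (R=-0.1250) → pose (-0.8662, -0.4130, 1.2806)

(-0.8662, -0.4130, 1.2806)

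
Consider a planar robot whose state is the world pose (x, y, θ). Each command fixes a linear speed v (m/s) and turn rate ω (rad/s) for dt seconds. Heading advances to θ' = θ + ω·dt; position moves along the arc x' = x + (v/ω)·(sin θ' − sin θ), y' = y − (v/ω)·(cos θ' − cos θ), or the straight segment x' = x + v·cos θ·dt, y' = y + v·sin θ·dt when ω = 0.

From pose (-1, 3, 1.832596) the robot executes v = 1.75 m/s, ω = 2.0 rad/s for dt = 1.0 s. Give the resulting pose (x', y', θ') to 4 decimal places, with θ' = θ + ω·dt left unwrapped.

(-2.4028, 3.4478, 3.8326)

θ' = 1.8326 + 2.0·1.0 = 3.8326
R = v/ω = 1.75/2.0 = 0.8750
x' = -1 + 0.8750·(sin 3.8326 − sin 1.8326) = -2.4028
y' = 3 − 0.8750·(cos 3.8326 − cos 1.8326) = 3.4478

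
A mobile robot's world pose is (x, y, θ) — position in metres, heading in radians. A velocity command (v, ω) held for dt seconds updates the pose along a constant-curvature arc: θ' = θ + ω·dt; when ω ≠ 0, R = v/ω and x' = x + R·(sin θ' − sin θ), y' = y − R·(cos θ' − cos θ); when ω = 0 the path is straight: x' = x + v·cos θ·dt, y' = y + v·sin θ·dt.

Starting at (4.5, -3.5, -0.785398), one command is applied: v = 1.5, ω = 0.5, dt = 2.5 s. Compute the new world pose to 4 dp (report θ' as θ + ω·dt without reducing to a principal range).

(7.9655, -4.0607, 0.4646)

θ' = -0.7854 + 0.5·2.5 = 0.4646
R = v/ω = 1.5/0.5 = 3.0000
x' = 4.5 + 3.0000·(sin 0.4646 − sin -0.7854) = 7.9655
y' = -3.5 − 3.0000·(cos 0.4646 − cos -0.7854) = -4.0607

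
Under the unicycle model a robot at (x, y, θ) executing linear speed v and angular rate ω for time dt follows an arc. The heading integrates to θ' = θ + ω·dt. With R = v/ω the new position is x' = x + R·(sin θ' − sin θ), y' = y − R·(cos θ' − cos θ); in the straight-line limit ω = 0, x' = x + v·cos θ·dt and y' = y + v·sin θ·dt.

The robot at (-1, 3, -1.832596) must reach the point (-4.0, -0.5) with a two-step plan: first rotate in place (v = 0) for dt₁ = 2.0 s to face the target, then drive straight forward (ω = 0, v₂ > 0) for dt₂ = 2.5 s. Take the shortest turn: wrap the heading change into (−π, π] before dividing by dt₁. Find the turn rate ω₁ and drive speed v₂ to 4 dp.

heading to target = atan2(-0.5−3, -4−-1) = -2.2794
Δθ = wrap(-2.2794 − -1.8326) = -0.4468; ω₁ = Δθ/dt₁ = -0.2234
distance = √((-4−-1)² + (-0.5−3)²) = 4.6098; v₂ = distance/dt₂ = 1.8439

ω₁ = -0.2234, v₂ = 1.8439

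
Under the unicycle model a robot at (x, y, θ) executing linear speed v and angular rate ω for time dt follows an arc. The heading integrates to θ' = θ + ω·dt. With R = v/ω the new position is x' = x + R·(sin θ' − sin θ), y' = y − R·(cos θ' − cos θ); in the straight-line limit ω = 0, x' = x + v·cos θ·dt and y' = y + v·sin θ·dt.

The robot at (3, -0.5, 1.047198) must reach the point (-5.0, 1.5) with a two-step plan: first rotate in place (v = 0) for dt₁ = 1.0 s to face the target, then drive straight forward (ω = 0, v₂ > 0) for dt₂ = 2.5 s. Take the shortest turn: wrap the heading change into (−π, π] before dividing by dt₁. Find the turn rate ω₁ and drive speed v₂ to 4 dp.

heading to target = atan2(1.5−-0.5, -5−3) = 2.8966
Δθ = wrap(2.8966 − 1.0472) = 1.8494; ω₁ = Δθ/dt₁ = 1.8494
distance = √((-5−3)² + (1.5−-0.5)²) = 8.2462; v₂ = distance/dt₂ = 3.2985

ω₁ = 1.8494, v₂ = 3.2985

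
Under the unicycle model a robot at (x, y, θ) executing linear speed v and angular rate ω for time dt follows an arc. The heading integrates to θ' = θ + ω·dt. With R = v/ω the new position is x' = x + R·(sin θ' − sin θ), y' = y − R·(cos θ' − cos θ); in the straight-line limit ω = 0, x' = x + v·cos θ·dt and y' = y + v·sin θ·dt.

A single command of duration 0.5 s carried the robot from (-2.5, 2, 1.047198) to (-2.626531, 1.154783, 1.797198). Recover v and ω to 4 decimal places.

v = -1.7500, ω = 1.5000

Δθ = 1.797198 − 1.047198 = 0.750000
ω = Δθ/dt = 0.750000/0.5 = 1.5000
R = −Δy/(cos θ' − cos θ) = -1.1667
v = R·ω = -1.1667·1.5000 = -1.7500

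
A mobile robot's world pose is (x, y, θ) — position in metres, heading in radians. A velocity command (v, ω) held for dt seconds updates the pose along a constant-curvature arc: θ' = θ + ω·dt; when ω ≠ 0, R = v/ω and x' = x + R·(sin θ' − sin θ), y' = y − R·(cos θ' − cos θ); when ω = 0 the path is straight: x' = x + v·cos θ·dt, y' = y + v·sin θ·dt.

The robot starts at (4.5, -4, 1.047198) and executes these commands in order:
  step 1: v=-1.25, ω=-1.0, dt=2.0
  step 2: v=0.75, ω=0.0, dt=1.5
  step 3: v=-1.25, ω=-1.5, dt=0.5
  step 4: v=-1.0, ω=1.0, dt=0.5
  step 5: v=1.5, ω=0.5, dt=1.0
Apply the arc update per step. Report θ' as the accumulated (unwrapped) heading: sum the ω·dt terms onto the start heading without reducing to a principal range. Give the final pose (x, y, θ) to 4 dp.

(3.7054, -5.1422, -0.7028)

step 1: θ'=-0.9528 (R=1.2500) → pose (2.3987, -4.0993, -0.9528)
step 2: θ'=-0.9528 (straight) → pose (3.0505, -5.0162, -0.9528)
step 3: θ'=-1.7028 (R=0.8333) → pose (2.9036, -4.4237, -1.7028)
step 4: θ'=-1.2028 (R=-1.0000) → pose (2.8454, -3.9323, -1.2028)
step 5: θ'=-0.7028 (R=3.0000) → pose (3.7054, -5.1422, -0.7028)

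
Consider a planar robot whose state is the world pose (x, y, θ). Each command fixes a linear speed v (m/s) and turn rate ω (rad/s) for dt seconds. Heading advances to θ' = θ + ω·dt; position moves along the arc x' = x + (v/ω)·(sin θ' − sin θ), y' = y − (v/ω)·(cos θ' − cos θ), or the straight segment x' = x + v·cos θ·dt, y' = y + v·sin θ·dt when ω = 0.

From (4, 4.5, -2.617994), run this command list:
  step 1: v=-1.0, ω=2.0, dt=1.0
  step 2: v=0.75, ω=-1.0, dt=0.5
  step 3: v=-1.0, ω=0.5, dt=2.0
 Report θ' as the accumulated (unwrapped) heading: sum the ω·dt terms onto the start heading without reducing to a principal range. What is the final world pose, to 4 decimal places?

step 1: θ'=-0.6180 (R=-0.5000) → pose (4.0397, 5.3405, -0.6180)
step 2: θ'=-1.1180 (R=-0.7500) → pose (4.2796, 5.0574, -1.1180)
step 3: θ'=-0.1180 (R=-2.0000) → pose (2.7166, 6.1685, -0.1180)

(2.7166, 6.1685, -0.1180)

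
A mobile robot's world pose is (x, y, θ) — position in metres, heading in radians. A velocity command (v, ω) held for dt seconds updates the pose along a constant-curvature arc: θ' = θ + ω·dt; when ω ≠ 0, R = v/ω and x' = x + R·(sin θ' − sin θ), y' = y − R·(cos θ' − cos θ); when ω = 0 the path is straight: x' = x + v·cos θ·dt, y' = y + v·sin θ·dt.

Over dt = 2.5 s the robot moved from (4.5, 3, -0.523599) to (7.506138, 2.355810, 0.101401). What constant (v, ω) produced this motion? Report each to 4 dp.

Δθ = 0.101401 − -0.523599 = 0.625000
ω = Δθ/dt = 0.625000/2.5 = 0.2500
R = Δx/(sin θ' − sin θ) = 5.0000
v = R·ω = 5.0000·0.2500 = 1.2500

v = 1.2500, ω = 0.2500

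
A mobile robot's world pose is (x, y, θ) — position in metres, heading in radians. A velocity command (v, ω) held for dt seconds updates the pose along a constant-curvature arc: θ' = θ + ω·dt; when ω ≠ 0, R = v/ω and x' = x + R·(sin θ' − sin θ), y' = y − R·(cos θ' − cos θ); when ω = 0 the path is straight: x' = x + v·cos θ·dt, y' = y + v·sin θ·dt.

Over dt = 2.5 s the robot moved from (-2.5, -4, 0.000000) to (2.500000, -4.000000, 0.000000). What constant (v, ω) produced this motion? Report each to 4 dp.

v = 2.0000, ω = 0.0000

Δθ = 0.000000 − 0.000000 = 0.000000
ω = Δθ/dt = 0.000000/2.5 = 0.0000
ω = 0 → v = (Δx·cos θ + Δy·sin θ)/dt = 2.0000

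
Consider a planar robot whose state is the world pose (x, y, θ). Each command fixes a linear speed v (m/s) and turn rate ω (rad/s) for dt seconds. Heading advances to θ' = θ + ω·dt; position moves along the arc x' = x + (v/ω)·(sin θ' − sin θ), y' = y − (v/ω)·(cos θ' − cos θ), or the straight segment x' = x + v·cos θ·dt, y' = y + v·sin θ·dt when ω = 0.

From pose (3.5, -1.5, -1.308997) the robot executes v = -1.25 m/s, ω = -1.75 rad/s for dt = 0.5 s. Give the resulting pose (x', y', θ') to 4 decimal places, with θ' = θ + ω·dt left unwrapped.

θ' = -1.3090 + -1.75·0.5 = -2.1840
R = v/ω = -1.25/-1.75 = 0.7143
x' = 3.5 + 0.7143·(sin -2.1840 − sin -1.3090) = 3.6058
y' = -1.5 − 0.7143·(cos -2.1840 − cos -1.3090) = -0.9041

(3.6058, -0.9041, -2.1840)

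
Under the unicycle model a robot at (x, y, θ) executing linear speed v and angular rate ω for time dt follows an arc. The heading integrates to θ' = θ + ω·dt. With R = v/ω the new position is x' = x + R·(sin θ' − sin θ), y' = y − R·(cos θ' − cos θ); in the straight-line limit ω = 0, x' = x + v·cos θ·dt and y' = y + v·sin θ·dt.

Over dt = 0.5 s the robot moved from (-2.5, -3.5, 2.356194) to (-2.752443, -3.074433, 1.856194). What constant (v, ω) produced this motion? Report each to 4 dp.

v = 1.0000, ω = -1.0000

Δθ = 1.856194 − 2.356194 = -0.500000
ω = Δθ/dt = -0.500000/0.5 = -1.0000
R = −Δy/(cos θ' − cos θ) = -1.0000
v = R·ω = -1.0000·-1.0000 = 1.0000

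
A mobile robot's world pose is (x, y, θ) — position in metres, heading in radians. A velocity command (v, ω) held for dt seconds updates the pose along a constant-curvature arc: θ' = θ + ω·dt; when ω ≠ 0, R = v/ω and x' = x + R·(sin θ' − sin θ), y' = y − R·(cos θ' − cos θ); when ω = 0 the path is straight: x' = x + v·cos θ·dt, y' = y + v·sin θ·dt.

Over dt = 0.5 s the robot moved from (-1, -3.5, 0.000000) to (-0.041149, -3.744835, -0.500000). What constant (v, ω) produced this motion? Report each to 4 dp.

v = 2.0000, ω = -1.0000

Δθ = -0.500000 − 0.000000 = -0.500000
ω = Δθ/dt = -0.500000/0.5 = -1.0000
R = Δx/(sin θ' − sin θ) = -2.0000
v = R·ω = -2.0000·-1.0000 = 2.0000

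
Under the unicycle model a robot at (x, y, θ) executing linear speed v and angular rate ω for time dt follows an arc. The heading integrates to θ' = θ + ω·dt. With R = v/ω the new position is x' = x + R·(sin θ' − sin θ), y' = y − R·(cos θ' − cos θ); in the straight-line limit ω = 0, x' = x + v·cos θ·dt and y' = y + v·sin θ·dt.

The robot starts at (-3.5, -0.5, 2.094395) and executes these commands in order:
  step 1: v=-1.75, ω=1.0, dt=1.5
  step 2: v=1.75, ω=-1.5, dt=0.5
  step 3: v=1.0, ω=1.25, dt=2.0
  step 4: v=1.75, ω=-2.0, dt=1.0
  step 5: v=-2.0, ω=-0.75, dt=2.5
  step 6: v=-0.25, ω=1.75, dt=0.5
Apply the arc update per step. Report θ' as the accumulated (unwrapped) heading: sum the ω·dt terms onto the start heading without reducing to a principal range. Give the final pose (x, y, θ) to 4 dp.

(-0.2504, -6.8728, 2.3444)

step 1: θ'=3.5944 (R=-1.7500) → pose (-1.2189, -1.1986, 3.5944)
step 2: θ'=2.8444 (R=-1.1667) → pose (-2.0709, -1.2651, 2.8444)
step 3: θ'=5.3444 (R=0.8000) → pose (-2.9507, -2.5026, 5.3444)
step 4: θ'=3.3444 (R=-0.8750) → pose (-3.4804, -3.8766, 3.3444)
step 5: θ'=1.4694 (R=2.6667) → pose (-0.2903, -6.7586, 1.4694)
step 6: θ'=2.3444 (R=-0.1429) → pose (-0.2504, -6.8728, 2.3444)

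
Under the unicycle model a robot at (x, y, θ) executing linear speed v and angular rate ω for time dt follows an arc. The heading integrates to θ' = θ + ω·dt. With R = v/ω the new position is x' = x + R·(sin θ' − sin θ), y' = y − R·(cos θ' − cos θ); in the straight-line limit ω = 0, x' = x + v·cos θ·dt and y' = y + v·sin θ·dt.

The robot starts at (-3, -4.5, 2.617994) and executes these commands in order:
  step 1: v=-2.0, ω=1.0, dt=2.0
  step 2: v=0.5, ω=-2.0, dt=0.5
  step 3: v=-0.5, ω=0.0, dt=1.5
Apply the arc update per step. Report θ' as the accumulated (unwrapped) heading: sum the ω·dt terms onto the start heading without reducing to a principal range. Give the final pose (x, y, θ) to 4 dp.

step 1: θ'=4.6180 (R=-2.0000) → pose (-0.0089, -2.9565, 4.6180)
step 2: θ'=3.6180 (R=-0.2500) → pose (-0.1431, -3.1551, 3.6180)
step 3: θ'=3.6180 (straight) → pose (0.5233, -2.8111, 3.6180)

(0.5233, -2.8111, 3.6180)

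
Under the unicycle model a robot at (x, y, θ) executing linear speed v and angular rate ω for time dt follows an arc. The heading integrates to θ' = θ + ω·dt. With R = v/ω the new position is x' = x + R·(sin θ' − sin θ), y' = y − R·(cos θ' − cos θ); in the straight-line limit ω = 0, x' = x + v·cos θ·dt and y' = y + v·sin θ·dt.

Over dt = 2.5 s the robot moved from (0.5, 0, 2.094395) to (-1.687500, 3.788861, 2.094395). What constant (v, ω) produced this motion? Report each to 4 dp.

Δθ = 2.094395 − 2.094395 = 0.000000
ω = Δθ/dt = 0.000000/2.5 = 0.0000
ω = 0 → v = (Δx·cos θ + Δy·sin θ)/dt = 1.7500

v = 1.7500, ω = 0.0000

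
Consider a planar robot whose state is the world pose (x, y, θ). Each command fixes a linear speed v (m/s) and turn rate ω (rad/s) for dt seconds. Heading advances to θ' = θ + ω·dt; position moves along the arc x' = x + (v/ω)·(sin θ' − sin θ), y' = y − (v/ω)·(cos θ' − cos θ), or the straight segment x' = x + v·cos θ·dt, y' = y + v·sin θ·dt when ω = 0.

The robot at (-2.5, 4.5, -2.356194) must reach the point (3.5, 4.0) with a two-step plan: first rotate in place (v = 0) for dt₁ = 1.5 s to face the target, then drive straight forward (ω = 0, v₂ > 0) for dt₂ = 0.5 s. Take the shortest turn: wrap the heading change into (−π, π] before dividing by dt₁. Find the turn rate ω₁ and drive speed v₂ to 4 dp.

ω₁ = 1.5154, v₂ = 12.0416

heading to target = atan2(4−4.5, 3.5−-2.5) = -0.0831
Δθ = wrap(-0.0831 − -2.3562) = 2.2731; ω₁ = Δθ/dt₁ = 1.5154
distance = √((3.5−-2.5)² + (4−4.5)²) = 6.0208; v₂ = distance/dt₂ = 12.0416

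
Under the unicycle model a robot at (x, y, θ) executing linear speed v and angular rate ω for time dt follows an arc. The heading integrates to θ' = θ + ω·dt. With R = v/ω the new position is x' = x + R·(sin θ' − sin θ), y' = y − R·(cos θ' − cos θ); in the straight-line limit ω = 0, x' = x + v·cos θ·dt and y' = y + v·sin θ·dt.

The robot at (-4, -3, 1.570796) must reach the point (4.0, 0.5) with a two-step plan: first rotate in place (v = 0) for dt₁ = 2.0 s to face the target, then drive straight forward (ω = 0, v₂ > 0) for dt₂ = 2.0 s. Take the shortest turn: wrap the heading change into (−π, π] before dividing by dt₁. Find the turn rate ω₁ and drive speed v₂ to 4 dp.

heading to target = atan2(0.5−-3, 4−-4) = 0.4124
Δθ = wrap(0.4124 − 1.5708) = -1.1584; ω₁ = Δθ/dt₁ = -0.5792
distance = √((4−-4)² + (0.5−-3)²) = 8.7321; v₂ = distance/dt₂ = 4.3661

ω₁ = -0.5792, v₂ = 4.3661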